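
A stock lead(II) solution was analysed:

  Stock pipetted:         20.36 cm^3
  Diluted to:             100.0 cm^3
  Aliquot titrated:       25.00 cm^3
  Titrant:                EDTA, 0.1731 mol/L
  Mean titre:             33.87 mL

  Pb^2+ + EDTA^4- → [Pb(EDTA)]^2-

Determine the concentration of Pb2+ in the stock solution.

n(EDTA) = 0.03387 × 0.1731 = 5.863 × 10^-3 mol
n(Pb2+) in the aliquot = 5.863 × 10^-3 mol (1:1 ratio)
[Pb2+]_dilute = 5.863 × 10^-3 / 0.02500 = 0.2345 mol/L
Dilution factor = 100.0 / 20.36 = 4.912
[Pb2+]_stock = 0.2345 × 4.912 = 1.152 mol/L

1.152 mol/L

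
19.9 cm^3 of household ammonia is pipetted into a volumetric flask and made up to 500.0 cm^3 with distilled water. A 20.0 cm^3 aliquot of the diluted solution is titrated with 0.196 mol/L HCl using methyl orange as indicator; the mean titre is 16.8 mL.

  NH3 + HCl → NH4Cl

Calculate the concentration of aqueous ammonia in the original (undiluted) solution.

n(HCl) = 0.0168 × 0.196 = 3.29 × 10^-3 mol
n(NH3) in the aliquot = 3.29 × 10^-3 mol (1:1 ratio)
[NH3]_dilute = 3.29 × 10^-3 / 0.0200 = 0.165 mol/L
Dilution factor = 500.0 / 19.9 = 25.13
[NH3]_stock = 0.165 × 25.13 = 4.14 mol/L

4.14 mol/L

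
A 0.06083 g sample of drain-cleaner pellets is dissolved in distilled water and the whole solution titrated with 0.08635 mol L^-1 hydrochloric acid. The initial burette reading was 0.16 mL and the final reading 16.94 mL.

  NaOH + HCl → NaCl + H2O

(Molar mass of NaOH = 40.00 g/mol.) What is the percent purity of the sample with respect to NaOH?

95.28 %

n(HCl) = 0.01678 L × 0.08635 mol/L = 1.449 × 10^-3 mol
n(NaOH) = 1.449 × 10^-3 mol (1:1 ratio)
mass of NaOH = 1.449 × 10^-3 × 40.00 g/mol = 0.05796 g
% NaOH = 0.05796 / 0.06083 × 100 = 95.28 %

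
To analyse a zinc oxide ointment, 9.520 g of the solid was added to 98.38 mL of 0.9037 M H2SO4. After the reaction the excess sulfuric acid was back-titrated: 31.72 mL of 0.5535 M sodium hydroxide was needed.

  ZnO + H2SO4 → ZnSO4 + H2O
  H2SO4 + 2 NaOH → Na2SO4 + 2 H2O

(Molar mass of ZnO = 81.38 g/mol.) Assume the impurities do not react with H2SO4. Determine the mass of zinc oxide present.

6.521 g

n(H2SO4) added = 0.09838 × 0.9037 = 0.08891 mol
n(NaOH) used in back-titration = 0.03172 × 0.5535 = 0.01756 mol
From the 1:2 ratio, n(H2SO4) left over = 1/2 × 0.01756 = 8.779 × 10^-3 mol
n(H2SO4) consumed by analyte = 0.08891 − 8.779 × 10^-3 = 0.08013 mol
n(ZnO) = 0.08013 mol (1:1 ratio)
mass of ZnO = 0.08013 × 81.38 = 6.521 g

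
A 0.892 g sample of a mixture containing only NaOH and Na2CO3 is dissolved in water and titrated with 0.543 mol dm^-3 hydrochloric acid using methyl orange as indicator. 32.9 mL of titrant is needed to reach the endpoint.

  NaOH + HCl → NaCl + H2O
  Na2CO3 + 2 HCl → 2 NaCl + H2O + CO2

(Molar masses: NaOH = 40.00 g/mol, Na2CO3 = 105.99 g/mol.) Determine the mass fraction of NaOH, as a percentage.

n(HCl) = 0.0329 × 0.543 = 0.0179 mol
Let x = n(NaOH), y = n(Na2CO3).
Titrant: 1x + 2y = 0.0179;  mass: 40.00x + 105.99y = 0.892
Solving, x = 4.21 × 10^-3 mol, y = 6.83 × 10^-3 mol
mass of NaOH = 4.21 × 10^-3 × 40.00 = 0.168 g
% NaOH = 0.168 / 0.892 × 100 = 18.9 %

18.9 %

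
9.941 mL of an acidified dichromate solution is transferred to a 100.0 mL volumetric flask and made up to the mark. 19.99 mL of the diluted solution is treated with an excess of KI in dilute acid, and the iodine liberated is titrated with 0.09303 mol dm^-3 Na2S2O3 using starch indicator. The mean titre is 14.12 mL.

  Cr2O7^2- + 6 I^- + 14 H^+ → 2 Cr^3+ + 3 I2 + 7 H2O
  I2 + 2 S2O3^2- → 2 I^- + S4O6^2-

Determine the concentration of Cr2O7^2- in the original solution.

n(S2O3^2-) = 0.01412 × 0.09303 = 1.314 × 10^-3 mol
n(I2) = n(S2O3^2-)/2 = 6.568 × 10^-4 mol
From the 1:3 ratio, n(Cr2O7^2-) in the aliquot = 1/3 × 6.568 × 10^-4 = 2.189 × 10^-4 mol
[Cr2O7^2-]_dilute = 2.189 × 10^-4 / 0.01999 = 0.01095 mol/L
[Cr2O7^2-]_original = 0.01095 × 100.0/9.941 = 0.1102 mol/L

0.1102 mol/L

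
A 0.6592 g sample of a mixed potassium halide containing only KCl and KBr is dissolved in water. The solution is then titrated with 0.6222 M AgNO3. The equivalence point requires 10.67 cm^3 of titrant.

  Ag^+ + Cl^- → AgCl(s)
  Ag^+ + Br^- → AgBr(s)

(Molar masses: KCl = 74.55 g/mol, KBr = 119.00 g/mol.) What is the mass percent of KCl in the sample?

n(AgNO3) = 0.01067 × 0.6222 = 6.639 × 10^-3 mol
Let x = n(KCl), y = n(KBr).
Titrant: 1x + 1y = 6.639 × 10^-3;  mass: 74.55x + 119.00y = 0.6592
Solving, x = 2.943 × 10^-3 mol, y = 3.696 × 10^-3 mol
mass of KCl = 2.943 × 10^-3 × 74.55 = 0.2194 g
% KCl = 0.2194 / 0.6592 × 100 = 33.29 %

33.29 %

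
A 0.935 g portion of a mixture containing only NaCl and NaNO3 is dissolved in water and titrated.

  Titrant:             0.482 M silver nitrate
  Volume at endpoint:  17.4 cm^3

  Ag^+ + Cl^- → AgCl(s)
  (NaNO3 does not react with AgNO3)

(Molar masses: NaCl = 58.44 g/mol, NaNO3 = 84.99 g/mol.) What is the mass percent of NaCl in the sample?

52.4 %

n(AgNO3) = 0.0174 × 0.482 = 8.39 × 10^-3 mol
Let x = n(NaCl), y = n(NaNO3).
Titrant: 1x = 8.39 × 10^-3;  mass: 58.44x + 84.99y = 0.935
Solving, x = 8.39 × 10^-3 mol, y = 5.23 × 10^-3 mol
mass of NaCl = 8.39 × 10^-3 × 58.44 = 0.490 g
% NaCl = 0.490 / 0.935 × 100 = 52.4 %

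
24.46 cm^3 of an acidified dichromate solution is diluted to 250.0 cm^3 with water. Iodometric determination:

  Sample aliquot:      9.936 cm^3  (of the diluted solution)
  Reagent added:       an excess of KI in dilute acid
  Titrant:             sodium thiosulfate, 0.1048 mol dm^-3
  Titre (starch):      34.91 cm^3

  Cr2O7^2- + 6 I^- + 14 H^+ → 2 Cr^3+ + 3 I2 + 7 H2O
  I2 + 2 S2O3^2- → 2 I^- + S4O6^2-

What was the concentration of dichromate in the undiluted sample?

n(S2O3^2-) = 0.03491 × 0.1048 = 3.659 × 10^-3 mol
n(I2) = n(S2O3^2-)/2 = 1.829 × 10^-3 mol
From the 1:3 ratio, n(Cr2O7^2-) in the aliquot = 1/3 × 1.829 × 10^-3 = 6.098 × 10^-4 mol
[Cr2O7^2-]_dilute = 6.098 × 10^-4 / 0.009936 = 0.06137 mol/L
[Cr2O7^2-]_original = 0.06137 × 250.0/24.46 = 0.6272 mol/L

0.6272 mol/L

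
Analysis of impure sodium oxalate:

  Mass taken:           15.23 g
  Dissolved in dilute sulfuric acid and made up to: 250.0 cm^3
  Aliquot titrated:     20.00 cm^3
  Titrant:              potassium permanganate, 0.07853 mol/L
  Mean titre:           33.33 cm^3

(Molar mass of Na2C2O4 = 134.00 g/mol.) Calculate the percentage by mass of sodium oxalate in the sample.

71.97 %

2 MnO4^- + 5 C2O4^2- + 16 H^+ → 2 Mn^2+ + 10 CO2 + 8 H2O
n(KMnO4) per titration = 0.03333 × 0.07853 = 2.617 × 10^-3 mol
From the 5:2 ratio, n(Na2C2O4) in each aliquot = 5/2 × 2.617 × 10^-3 = 6.544 × 10^-3 mol
n(Na2C2O4) in the whole flask = 6.544 × 10^-3 × 250.0/20.00 = 0.08179 mol
mass of Na2C2O4 = 0.08179 × 134.00 = 10.96 g
% Na2C2O4 = 10.96 / 15.23 × 100 = 71.97 %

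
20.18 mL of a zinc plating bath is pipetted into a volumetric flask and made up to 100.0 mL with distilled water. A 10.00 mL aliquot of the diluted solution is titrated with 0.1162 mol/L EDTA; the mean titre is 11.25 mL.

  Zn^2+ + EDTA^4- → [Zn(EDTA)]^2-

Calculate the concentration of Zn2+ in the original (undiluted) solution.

n(EDTA) = 0.01125 × 0.1162 = 1.307 × 10^-3 mol
n(Zn2+) in the aliquot = 1.307 × 10^-3 mol (1:1 ratio)
[Zn2+]_dilute = 1.307 × 10^-3 / 0.01000 = 0.1307 mol/L
Dilution factor = 100.0 / 20.18 = 4.955
[Zn2+]_stock = 0.1307 × 4.955 = 0.6478 mol/L

0.6478 mol/L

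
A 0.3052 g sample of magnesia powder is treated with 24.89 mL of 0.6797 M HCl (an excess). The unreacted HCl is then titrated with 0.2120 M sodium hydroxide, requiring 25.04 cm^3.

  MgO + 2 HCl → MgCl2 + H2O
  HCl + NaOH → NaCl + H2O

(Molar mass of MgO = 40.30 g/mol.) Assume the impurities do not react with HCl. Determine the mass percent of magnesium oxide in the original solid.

n(HCl) added = 0.02489 × 0.6797 = 0.01692 mol
n(NaOH) used in back-titration = 0.02504 × 0.2120 = 5.308 × 10^-3 mol
n(HCl) left over = 5.308 × 10^-3 mol (1:1 ratio)
n(HCl) consumed by analyte = 0.01692 − 5.308 × 10^-3 = 0.01161 mol
From the 1:2 ratio, n(MgO) = 1/2 × 0.01161 = 5.805 × 10^-3 mol
mass of MgO = 5.805 × 10^-3 × 40.30 = 0.2339 g
% MgO = 0.2339 / 0.3052 × 100 = 76.65 %

76.65 %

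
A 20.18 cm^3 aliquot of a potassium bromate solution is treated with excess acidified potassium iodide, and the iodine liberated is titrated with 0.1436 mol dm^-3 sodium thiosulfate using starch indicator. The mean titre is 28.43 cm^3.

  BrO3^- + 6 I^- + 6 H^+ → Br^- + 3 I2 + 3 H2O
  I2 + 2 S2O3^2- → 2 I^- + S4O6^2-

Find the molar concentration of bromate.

n(S2O3^2-) = 0.02843 × 0.1436 = 4.083 × 10^-3 mol
n(I2) = n(S2O3^2-)/2 = 2.041 × 10^-3 mol
From the 1:3 ratio, n(BrO3^-) in the aliquot = 1/3 × 2.041 × 10^-3 = 6.804 × 10^-4 mol
[BrO3^-] = 6.804 × 10^-4 / 0.02018 = 0.03372 mol/L

0.03372 mol/L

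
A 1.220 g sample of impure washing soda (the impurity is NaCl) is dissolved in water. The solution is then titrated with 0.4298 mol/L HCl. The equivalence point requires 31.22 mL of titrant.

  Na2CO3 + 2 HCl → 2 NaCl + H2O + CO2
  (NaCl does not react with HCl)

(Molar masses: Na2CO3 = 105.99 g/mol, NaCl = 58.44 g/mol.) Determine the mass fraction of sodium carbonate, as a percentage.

58.29 %

n(HCl) = 0.03122 × 0.4298 = 0.01342 mol
Let x = n(Na2CO3), y = n(NaCl).
Titrant: 2x = 0.01342;  mass: 105.99x + 58.44y = 1.220
Solving, x = 6.709 × 10^-3 mol, y = 8.708 × 10^-3 mol
mass of Na2CO3 = 6.709 × 10^-3 × 105.99 = 0.7111 g
% Na2CO3 = 0.7111 / 1.220 × 100 = 58.29 %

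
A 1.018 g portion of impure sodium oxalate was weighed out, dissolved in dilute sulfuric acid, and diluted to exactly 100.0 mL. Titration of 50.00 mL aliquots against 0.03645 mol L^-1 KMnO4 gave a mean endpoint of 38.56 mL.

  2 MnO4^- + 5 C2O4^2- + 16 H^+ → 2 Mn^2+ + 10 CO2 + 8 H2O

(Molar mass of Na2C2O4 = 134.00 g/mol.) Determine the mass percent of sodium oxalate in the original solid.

n(KMnO4) per titration = 0.03856 × 0.03645 = 1.406 × 10^-3 mol
From the 5:2 ratio, n(Na2C2O4) in each aliquot = 5/2 × 1.406 × 10^-3 = 3.514 × 10^-3 mol
n(Na2C2O4) in the whole flask = 3.514 × 10^-3 × 100.0/50.00 = 7.028 × 10^-3 mol
mass of Na2C2O4 = 7.028 × 10^-3 × 134.00 = 0.9417 g
% Na2C2O4 = 0.9417 / 1.018 × 100 = 92.50 %

92.50 %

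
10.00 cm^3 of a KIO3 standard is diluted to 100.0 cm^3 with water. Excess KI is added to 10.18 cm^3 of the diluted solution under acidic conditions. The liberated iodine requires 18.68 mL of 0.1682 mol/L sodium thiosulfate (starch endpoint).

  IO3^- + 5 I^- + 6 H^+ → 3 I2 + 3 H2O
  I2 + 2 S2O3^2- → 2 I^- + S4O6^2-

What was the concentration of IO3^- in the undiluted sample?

0.5144 mol/L

n(S2O3^2-) = 0.01868 × 0.1682 = 3.142 × 10^-3 mol
n(I2) = n(S2O3^2-)/2 = 1.571 × 10^-3 mol
From the 1:3 ratio, n(IO3^-) in the aliquot = 1/3 × 1.571 × 10^-3 = 5.237 × 10^-4 mol
[IO3^-]_dilute = 5.237 × 10^-4 / 0.01018 = 0.05144 mol/L
[IO3^-]_original = 0.05144 × 100.0/10.00 = 0.5144 mol/L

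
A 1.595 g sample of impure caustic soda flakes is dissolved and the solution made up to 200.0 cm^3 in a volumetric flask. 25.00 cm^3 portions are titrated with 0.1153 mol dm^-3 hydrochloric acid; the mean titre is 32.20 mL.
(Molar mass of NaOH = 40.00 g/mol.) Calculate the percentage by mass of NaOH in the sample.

NaOH + HCl → NaCl + H2O
n(HCl) per titration = 0.03220 × 0.1153 = 3.713 × 10^-3 mol
n(NaOH) in each aliquot = 3.713 × 10^-3 mol (1:1 ratio)
n(NaOH) in the whole flask = 3.713 × 10^-3 × 200.0/25.00 = 0.02970 mol
mass of NaOH = 0.02970 × 40.00 = 1.188 g
% NaOH = 1.188 / 1.595 × 100 = 74.49 %

74.49 %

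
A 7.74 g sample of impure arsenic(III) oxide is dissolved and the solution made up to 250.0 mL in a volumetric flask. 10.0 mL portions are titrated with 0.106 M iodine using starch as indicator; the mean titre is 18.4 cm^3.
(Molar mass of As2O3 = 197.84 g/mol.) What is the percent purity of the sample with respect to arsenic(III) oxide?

62.3 %

As2O3 + 2 I2 + 2 H2O → As2O5 + 4 HI
n(I2) per titration = 0.0184 × 0.106 = 1.95 × 10^-3 mol
From the 1:2 ratio, n(As2O3) in each aliquot = 1/2 × 1.95 × 10^-3 = 9.75 × 10^-4 mol
n(As2O3) in the whole flask = 9.75 × 10^-4 × 250.0/10.0 = 0.0244 mol
mass of As2O3 = 0.0244 × 197.84 = 4.82 g
% As2O3 = 4.82 / 7.74 × 100 = 62.3 %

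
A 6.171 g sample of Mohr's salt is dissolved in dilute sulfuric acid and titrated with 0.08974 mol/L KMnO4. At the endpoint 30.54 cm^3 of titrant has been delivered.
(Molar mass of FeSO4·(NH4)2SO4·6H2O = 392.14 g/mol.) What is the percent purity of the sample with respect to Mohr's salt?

MnO4^- + 5 Fe^2+ + 8 H^+ → Mn^2+ + 5 Fe^3+ + 4 H2O
n(KMnO4) = 0.03054 L × 0.08974 mol/L = 2.741 × 10^-3 mol
From the 5:1 ratio, n(FeSO4·(NH4)2SO4·6H2O) = 5/1 × 2.741 × 10^-3 = 0.01370 mol
mass of FeSO4·(NH4)2SO4·6H2O = 0.01370 × 392.14 g/mol = 5.374 g
% FeSO4·(NH4)2SO4·6H2O = 5.374 / 6.171 × 100 = 87.08 %

87.08 %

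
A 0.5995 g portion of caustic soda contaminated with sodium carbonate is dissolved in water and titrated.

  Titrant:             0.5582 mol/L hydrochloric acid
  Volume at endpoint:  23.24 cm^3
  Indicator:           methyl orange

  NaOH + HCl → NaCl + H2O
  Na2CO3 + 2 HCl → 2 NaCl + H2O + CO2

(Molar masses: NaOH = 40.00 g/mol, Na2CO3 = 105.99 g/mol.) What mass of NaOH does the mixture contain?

0.2708 g

n(HCl) = 0.02324 × 0.5582 = 0.01297 mol
Let x = n(NaOH), y = n(Na2CO3).
Titrant: 1x + 2y = 0.01297;  mass: 40.00x + 105.99y = 0.5995
Solving, x = 6.770 × 10^-3 mol, y = 3.101 × 10^-3 mol
mass of NaOH = 6.770 × 10^-3 × 40.00 = 0.2708 g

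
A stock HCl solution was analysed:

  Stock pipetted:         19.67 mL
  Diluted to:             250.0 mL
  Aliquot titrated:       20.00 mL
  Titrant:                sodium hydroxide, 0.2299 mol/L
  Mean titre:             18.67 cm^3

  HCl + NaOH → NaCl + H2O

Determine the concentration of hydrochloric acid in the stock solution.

n(NaOH) = 0.01867 × 0.2299 = 4.292 × 10^-3 mol
n(HCl) in the aliquot = 4.292 × 10^-3 mol (1:1 ratio)
[HCl]_dilute = 4.292 × 10^-3 / 0.02000 = 0.2146 mol/L
Dilution factor = 250.0 / 19.67 = 12.71
[HCl]_stock = 0.2146 × 12.71 = 2.728 mol/L

2.728 mol/L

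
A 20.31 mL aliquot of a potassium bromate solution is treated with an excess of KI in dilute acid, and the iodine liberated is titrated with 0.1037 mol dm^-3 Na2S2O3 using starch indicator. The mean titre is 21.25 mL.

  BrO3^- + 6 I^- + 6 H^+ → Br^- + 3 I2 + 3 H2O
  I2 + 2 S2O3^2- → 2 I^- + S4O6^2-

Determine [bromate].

n(S2O3^2-) = 0.02125 × 0.1037 = 2.204 × 10^-3 mol
n(I2) = n(S2O3^2-)/2 = 1.102 × 10^-3 mol
From the 1:3 ratio, n(BrO3^-) in the aliquot = 1/3 × 1.102 × 10^-3 = 3.673 × 10^-4 mol
[BrO3^-] = 3.673 × 10^-4 / 0.02031 = 0.01808 mol/L

0.01808 mol/L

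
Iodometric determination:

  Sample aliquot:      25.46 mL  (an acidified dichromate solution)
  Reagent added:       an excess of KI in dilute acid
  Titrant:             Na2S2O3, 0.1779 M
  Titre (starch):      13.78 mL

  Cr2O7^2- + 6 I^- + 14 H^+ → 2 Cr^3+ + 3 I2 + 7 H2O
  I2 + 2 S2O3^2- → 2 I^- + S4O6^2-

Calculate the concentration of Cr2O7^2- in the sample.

n(S2O3^2-) = 0.01378 × 0.1779 = 2.451 × 10^-3 mol
n(I2) = n(S2O3^2-)/2 = 1.226 × 10^-3 mol
From the 1:3 ratio, n(Cr2O7^2-) in the aliquot = 1/3 × 1.226 × 10^-3 = 4.086 × 10^-4 mol
[Cr2O7^2-] = 4.086 × 10^-4 / 0.02546 = 0.01605 mol/L

0.01605 M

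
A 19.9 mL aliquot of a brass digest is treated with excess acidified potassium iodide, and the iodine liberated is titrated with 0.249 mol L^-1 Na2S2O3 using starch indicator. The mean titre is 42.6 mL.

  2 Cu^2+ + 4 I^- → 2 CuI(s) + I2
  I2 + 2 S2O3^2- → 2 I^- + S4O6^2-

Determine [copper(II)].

0.533 mol/L

n(S2O3^2-) = 0.0426 × 0.249 = 0.0106 mol
n(I2) = n(S2O3^2-)/2 = 5.30 × 10^-3 mol
From the 2:1 ratio, n(Cu2+) in the aliquot = 2/1 × 5.30 × 10^-3 = 0.0106 mol
[Cu2+] = 0.0106 / 0.0199 = 0.533 mol/L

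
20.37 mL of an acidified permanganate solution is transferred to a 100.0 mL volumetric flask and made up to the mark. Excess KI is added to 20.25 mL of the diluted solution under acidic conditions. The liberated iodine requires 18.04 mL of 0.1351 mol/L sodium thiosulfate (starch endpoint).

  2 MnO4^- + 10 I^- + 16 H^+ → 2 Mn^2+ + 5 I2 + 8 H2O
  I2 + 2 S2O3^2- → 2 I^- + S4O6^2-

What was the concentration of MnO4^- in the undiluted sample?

n(S2O3^2-) = 0.01804 × 0.1351 = 2.437 × 10^-3 mol
n(I2) = n(S2O3^2-)/2 = 1.219 × 10^-3 mol
From the 2:5 ratio, n(MnO4^-) in the aliquot = 2/5 × 1.219 × 10^-3 = 4.874 × 10^-4 mol
[MnO4^-]_dilute = 4.874 × 10^-4 / 0.02025 = 0.02407 mol/L
[MnO4^-]_original = 0.02407 × 100.0/20.37 = 0.1182 mol/L

0.1182 mol/L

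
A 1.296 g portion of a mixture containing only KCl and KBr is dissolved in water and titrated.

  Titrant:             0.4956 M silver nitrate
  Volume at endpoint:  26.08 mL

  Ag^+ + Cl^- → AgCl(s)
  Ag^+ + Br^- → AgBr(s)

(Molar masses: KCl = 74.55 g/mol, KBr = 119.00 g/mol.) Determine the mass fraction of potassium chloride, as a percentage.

31.33 %

n(AgNO3) = 0.02608 × 0.4956 = 0.01293 mol
Let x = n(KCl), y = n(KBr).
Titrant: 1x + 1y = 0.01293;  mass: 74.55x + 119.00y = 1.296
Solving, x = 5.447 × 10^-3 mol, y = 7.479 × 10^-3 mol
mass of KCl = 5.447 × 10^-3 × 74.55 = 0.4060 g
% KCl = 0.4060 / 1.296 × 100 = 31.33 %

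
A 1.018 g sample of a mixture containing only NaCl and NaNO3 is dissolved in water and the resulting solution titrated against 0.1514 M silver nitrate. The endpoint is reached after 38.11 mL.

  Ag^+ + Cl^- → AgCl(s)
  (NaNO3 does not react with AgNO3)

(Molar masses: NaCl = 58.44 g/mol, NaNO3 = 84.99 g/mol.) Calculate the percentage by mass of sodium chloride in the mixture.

33.12 %

n(AgNO3) = 0.03811 × 0.1514 = 5.770 × 10^-3 mol
Let x = n(NaCl), y = n(NaNO3).
Titrant: 1x = 5.770 × 10^-3;  mass: 58.44x + 84.99y = 1.018
Solving, x = 5.770 × 10^-3 mol, y = 8.010 × 10^-3 mol
mass of NaCl = 5.770 × 10^-3 × 58.44 = 0.3372 g
% NaCl = 0.3372 / 1.018 × 100 = 33.12 %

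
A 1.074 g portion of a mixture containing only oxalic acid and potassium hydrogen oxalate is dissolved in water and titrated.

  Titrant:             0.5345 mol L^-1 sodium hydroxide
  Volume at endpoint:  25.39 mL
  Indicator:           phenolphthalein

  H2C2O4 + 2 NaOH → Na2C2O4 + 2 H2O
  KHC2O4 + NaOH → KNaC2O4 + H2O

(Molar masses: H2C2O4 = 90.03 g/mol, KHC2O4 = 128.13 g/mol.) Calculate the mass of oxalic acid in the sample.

0.3601 g

n(NaOH) = 0.02539 × 0.5345 = 0.01357 mol
Let x = n(H2C2O4), y = n(KHC2O4).
Titrant: 2x + 1y = 0.01357;  mass: 90.03x + 128.13y = 1.074
Solving, x = 4.000 × 10^-3 mol, y = 5.572 × 10^-3 mol
mass of H2C2O4 = 4.000 × 10^-3 × 90.03 = 0.3601 g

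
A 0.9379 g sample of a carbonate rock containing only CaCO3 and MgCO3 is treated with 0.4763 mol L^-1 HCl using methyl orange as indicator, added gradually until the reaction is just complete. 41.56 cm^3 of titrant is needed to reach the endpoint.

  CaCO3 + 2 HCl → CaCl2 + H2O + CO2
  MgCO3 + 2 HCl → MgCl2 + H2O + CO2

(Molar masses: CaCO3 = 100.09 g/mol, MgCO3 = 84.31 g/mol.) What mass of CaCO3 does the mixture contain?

0.6561 g

n(HCl) = 0.04156 × 0.4763 = 0.01980 mol
Let x = n(CaCO3), y = n(MgCO3).
Titrant: 2x + 2y = 0.01980;  mass: 100.09x + 84.31y = 0.9379
Solving, x = 6.555 × 10^-3 mol, y = 3.342 × 10^-3 mol
mass of CaCO3 = 6.555 × 10^-3 × 100.09 = 0.6561 g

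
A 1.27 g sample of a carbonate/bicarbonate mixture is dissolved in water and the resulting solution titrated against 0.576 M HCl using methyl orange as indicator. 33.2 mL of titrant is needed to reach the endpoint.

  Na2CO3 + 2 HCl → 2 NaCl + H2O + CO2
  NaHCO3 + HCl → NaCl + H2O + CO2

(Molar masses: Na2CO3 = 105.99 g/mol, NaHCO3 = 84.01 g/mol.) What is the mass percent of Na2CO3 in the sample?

n(HCl) = 0.0332 × 0.576 = 0.0191 mol
Let x = n(Na2CO3), y = n(NaHCO3).
Titrant: 2x + 1y = 0.0191;  mass: 105.99x + 84.01y = 1.27
Solving, x = 5.43 × 10^-3 mol, y = 8.27 × 10^-3 mol
mass of Na2CO3 = 5.43 × 10^-3 × 105.99 = 0.575 g
% Na2CO3 = 0.575 / 1.27 × 100 = 45.3 %

45.3 %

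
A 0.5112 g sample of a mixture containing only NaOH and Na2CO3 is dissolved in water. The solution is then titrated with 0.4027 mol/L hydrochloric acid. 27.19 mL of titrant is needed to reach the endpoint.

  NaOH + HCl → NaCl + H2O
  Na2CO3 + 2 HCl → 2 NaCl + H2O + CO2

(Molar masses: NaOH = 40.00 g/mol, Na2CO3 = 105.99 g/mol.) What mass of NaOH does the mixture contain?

n(HCl) = 0.02719 × 0.4027 = 0.01095 mol
Let x = n(NaOH), y = n(Na2CO3).
Titrant: 1x + 2y = 0.01095;  mass: 40.00x + 105.99y = 0.5112
Solving, x = 5.315 × 10^-3 mol, y = 2.817 × 10^-3 mol
mass of NaOH = 5.315 × 10^-3 × 40.00 = 0.2126 g

0.2126 g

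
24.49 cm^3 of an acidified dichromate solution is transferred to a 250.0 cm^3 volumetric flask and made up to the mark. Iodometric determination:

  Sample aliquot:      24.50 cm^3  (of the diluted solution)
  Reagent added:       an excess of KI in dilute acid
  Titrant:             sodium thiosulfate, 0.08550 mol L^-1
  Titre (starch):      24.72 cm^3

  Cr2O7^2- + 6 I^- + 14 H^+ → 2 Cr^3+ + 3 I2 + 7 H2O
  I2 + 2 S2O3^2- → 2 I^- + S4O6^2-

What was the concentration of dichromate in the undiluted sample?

0.1468 mol/L

n(S2O3^2-) = 0.02472 × 0.08550 = 2.114 × 10^-3 mol
n(I2) = n(S2O3^2-)/2 = 1.057 × 10^-3 mol
From the 1:3 ratio, n(Cr2O7^2-) in the aliquot = 1/3 × 1.057 × 10^-3 = 3.523 × 10^-4 mol
[Cr2O7^2-]_dilute = 3.523 × 10^-4 / 0.02450 = 0.01438 mol/L
[Cr2O7^2-]_original = 0.01438 × 250.0/24.49 = 0.1468 mol/L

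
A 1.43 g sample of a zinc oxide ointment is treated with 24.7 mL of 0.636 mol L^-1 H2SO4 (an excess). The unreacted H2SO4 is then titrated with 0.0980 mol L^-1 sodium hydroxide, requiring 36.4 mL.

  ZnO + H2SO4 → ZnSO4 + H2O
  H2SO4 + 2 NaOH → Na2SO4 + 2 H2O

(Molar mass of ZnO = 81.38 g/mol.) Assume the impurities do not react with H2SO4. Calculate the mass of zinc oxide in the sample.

n(H2SO4) added = 0.0247 × 0.636 = 0.0157 mol
n(NaOH) used in back-titration = 0.0364 × 0.0980 = 3.57 × 10^-3 mol
From the 1:2 ratio, n(H2SO4) left over = 1/2 × 3.57 × 10^-3 = 1.78 × 10^-3 mol
n(H2SO4) consumed by analyte = 0.0157 − 1.78 × 10^-3 = 0.0139 mol
n(ZnO) = 0.0139 mol (1:1 ratio)
mass of ZnO = 0.0139 × 81.38 = 1.13 g

1.13 g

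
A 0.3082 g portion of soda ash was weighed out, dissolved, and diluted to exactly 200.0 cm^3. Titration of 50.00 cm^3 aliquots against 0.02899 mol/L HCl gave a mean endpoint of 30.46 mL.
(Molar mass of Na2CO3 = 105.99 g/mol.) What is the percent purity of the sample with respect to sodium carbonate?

60.74 %

Na2CO3 + 2 HCl → 2 NaCl + H2O + CO2
n(HCl) per titration = 0.03046 × 0.02899 = 8.830 × 10^-4 mol
From the 1:2 ratio, n(Na2CO3) in each aliquot = 1/2 × 8.830 × 10^-4 = 4.415 × 10^-4 mol
n(Na2CO3) in the whole flask = 4.415 × 10^-4 × 200.0/50.00 = 1.766 × 10^-3 mol
mass of Na2CO3 = 1.766 × 10^-3 × 105.99 = 0.1872 g
% Na2CO3 = 0.1872 / 0.3082 × 100 = 60.74 %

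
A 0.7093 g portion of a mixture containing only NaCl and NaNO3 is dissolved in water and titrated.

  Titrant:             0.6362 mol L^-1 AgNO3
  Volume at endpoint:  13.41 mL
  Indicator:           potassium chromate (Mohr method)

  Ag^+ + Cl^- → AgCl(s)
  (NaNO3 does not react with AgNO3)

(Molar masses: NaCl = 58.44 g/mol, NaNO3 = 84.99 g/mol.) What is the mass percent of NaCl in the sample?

70.29 %

n(AgNO3) = 0.01341 × 0.6362 = 8.531 × 10^-3 mol
Let x = n(NaCl), y = n(NaNO3).
Titrant: 1x = 8.531 × 10^-3;  mass: 58.44x + 84.99y = 0.7093
Solving, x = 8.531 × 10^-3 mol, y = 2.479 × 10^-3 mol
mass of NaCl = 8.531 × 10^-3 × 58.44 = 0.4986 g
% NaCl = 0.4986 / 0.7093 × 100 = 70.29 %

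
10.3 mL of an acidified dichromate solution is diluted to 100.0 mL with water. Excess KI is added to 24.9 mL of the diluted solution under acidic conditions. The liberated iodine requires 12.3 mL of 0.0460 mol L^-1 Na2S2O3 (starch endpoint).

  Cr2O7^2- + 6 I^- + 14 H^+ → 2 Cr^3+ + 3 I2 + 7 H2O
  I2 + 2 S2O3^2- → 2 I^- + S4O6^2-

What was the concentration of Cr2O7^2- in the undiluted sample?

n(S2O3^2-) = 0.0123 × 0.0460 = 5.66 × 10^-4 mol
n(I2) = n(S2O3^2-)/2 = 2.83 × 10^-4 mol
From the 1:3 ratio, n(Cr2O7^2-) in the aliquot = 1/3 × 2.83 × 10^-4 = 9.43 × 10^-5 mol
[Cr2O7^2-]_dilute = 9.43 × 10^-5 / 0.0249 = 0.00379 mol/L
[Cr2O7^2-]_original = 0.00379 × 100.0/10.3 = 0.0368 mol/L

0.0368 mol/L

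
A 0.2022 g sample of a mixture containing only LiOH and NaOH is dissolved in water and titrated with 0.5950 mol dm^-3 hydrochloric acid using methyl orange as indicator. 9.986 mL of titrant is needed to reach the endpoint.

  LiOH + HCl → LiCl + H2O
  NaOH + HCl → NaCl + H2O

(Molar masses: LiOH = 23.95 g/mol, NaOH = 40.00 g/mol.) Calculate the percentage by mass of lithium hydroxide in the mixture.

n(HCl) = 0.009986 × 0.5950 = 5.942 × 10^-3 mol
Let x = n(LiOH), y = n(NaOH).
Titrant: 1x + 1y = 5.942 × 10^-3;  mass: 23.95x + 40.00y = 0.2022
Solving, x = 2.210 × 10^-3 mol, y = 3.732 × 10^-3 mol
mass of LiOH = 2.210 × 10^-3 × 23.95 = 0.05292 g
% LiOH = 0.05292 / 0.2022 × 100 = 26.17 %

26.17 %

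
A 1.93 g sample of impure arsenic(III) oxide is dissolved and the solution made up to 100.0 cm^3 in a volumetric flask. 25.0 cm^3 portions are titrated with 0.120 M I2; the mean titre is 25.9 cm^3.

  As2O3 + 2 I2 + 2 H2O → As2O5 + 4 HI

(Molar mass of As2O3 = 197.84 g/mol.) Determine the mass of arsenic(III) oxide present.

1.23 g

n(I2) per titration = 0.0259 × 0.120 = 3.11 × 10^-3 mol
From the 1:2 ratio, n(As2O3) in each aliquot = 1/2 × 3.11 × 10^-3 = 1.55 × 10^-3 mol
n(As2O3) in the whole flask = 1.55 × 10^-3 × 100.0/25.0 = 6.22 × 10^-3 mol
mass of As2O3 = 6.22 × 10^-3 × 197.84 = 1.23 g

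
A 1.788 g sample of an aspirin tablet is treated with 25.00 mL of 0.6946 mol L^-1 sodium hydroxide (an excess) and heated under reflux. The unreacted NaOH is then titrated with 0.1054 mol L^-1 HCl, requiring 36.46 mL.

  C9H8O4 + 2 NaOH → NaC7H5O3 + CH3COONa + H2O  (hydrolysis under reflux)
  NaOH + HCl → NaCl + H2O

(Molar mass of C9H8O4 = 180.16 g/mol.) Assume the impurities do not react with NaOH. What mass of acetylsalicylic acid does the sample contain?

1.218 g

n(NaOH) added = 0.02500 × 0.6946 = 0.01736 mol
n(HCl) used in back-titration = 0.03646 × 0.1054 = 3.843 × 10^-3 mol
n(NaOH) left over = 3.843 × 10^-3 mol (1:1 ratio)
n(NaOH) consumed by analyte = 0.01736 − 3.843 × 10^-3 = 0.01352 mol
From the 1:2 ratio, n(C9H8O4) = 1/2 × 0.01352 = 6.761 × 10^-3 mol
mass of C9H8O4 = 6.761 × 10^-3 × 180.16 = 1.218 g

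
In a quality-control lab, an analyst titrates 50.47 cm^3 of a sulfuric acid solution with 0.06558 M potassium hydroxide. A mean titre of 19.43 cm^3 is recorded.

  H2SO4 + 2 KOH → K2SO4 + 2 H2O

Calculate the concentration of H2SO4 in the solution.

0.01262 M

n(KOH) = 0.01943 L × 0.06558 mol/L = 1.274 × 10^-3 mol
From the 1:2 mole ratio, n(H2SO4) = 1/2 × 1.274 × 10^-3 = 6.371 × 10^-4 mol
[H2SO4] = 6.371 × 10^-4 mol / 0.05047 L = 0.01262 mol/L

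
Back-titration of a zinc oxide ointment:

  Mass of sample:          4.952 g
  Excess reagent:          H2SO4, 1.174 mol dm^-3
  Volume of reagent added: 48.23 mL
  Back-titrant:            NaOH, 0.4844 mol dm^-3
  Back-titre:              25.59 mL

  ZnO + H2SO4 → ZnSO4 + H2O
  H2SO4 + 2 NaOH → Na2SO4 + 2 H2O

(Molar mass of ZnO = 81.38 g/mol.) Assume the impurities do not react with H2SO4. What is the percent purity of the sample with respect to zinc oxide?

82.87 %

n(H2SO4) added = 0.04823 × 1.174 = 0.05662 mol
n(NaOH) used in back-titration = 0.02559 × 0.4844 = 0.01240 mol
From the 1:2 ratio, n(H2SO4) left over = 1/2 × 0.01240 = 6.198 × 10^-3 mol
n(H2SO4) consumed by analyte = 0.05662 − 6.198 × 10^-3 = 0.05042 mol
n(ZnO) = 0.05042 mol (1:1 ratio)
mass of ZnO = 0.05042 × 81.38 = 4.104 g
% ZnO = 4.104 / 4.952 × 100 = 82.87 %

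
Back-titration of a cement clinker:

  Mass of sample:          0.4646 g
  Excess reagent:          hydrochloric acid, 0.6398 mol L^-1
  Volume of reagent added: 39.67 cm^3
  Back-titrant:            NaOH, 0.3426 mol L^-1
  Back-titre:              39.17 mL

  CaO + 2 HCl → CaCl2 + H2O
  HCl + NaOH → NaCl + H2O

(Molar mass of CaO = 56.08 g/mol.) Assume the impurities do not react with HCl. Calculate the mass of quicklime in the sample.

0.3354 g

n(HCl) added = 0.03967 × 0.6398 = 0.02538 mol
n(NaOH) used in back-titration = 0.03917 × 0.3426 = 0.01342 mol
n(HCl) left over = 0.01342 mol (1:1 ratio)
n(HCl) consumed by analyte = 0.02538 − 0.01342 = 0.01196 mol
From the 1:2 ratio, n(CaO) = 1/2 × 0.01196 = 5.981 × 10^-3 mol
mass of CaO = 5.981 × 10^-3 × 56.08 = 0.3354 g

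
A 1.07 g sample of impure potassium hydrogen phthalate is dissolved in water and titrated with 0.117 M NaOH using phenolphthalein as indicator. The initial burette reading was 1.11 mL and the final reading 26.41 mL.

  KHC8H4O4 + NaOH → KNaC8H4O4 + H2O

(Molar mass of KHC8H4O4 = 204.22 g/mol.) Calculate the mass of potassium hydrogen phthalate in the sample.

n(NaOH) = 0.0253 L × 0.117 mol/L = 2.96 × 10^-3 mol
n(KHC8H4O4) = 2.96 × 10^-3 mol (1:1 ratio)
mass of KHC8H4O4 = 2.96 × 10^-3 × 204.22 g/mol = 0.605 g

0.605 g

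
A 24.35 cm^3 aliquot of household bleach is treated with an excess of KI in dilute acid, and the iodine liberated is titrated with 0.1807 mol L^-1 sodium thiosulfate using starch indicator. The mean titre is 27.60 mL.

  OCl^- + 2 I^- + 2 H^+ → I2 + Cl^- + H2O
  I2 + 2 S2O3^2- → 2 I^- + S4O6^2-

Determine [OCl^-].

0.1024 mol/L

n(S2O3^2-) = 0.02760 × 0.1807 = 4.987 × 10^-3 mol
n(I2) = n(S2O3^2-)/2 = 2.494 × 10^-3 mol
n(OCl^-) in the aliquot = 2.494 × 10^-3 mol (1:1 ratio)
[OCl^-] = 2.494 × 10^-3 / 0.02435 = 0.1024 mol/L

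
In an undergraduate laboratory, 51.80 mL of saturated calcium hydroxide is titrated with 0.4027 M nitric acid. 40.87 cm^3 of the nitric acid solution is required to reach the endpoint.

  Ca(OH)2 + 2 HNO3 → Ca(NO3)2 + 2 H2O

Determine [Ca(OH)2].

n(HNO3) = 0.04087 L × 0.4027 mol/L = 0.01646 mol
From the 1:2 mole ratio, n(Ca(OH)2) = 1/2 × 0.01646 = 8.229 × 10^-3 mol
[Ca(OH)2] = 8.229 × 10^-3 mol / 0.05180 L = 0.1589 mol/L

0.1589 M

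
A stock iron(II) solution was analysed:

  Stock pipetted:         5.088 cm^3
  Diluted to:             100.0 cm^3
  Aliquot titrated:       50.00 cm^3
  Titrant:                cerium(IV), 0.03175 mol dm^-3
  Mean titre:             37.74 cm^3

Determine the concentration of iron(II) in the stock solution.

Ce^4+ + Fe^2+ → Ce^3+ + Fe^3+
n(Ce4+) = 0.03774 × 0.03175 = 1.198 × 10^-3 mol
n(Fe2+) in the aliquot = 1.198 × 10^-3 mol (1:1 ratio)
[Fe2+]_dilute = 1.198 × 10^-3 / 0.05000 = 0.02396 mol/L
Dilution factor = 100.0 / 5.088 = 19.65
[Fe2+]_stock = 0.02396 × 19.65 = 0.4710 mol/L

0.4710 mol/L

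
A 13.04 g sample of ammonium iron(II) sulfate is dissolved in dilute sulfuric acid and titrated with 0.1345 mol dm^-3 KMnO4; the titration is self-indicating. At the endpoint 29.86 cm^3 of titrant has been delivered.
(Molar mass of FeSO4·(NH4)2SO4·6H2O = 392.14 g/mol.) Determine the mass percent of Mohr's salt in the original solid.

60.39 %

MnO4^- + 5 Fe^2+ + 8 H^+ → Mn^2+ + 5 Fe^3+ + 4 H2O
n(KMnO4) = 0.02986 L × 0.1345 mol/L = 4.016 × 10^-3 mol
From the 5:1 ratio, n(FeSO4·(NH4)2SO4·6H2O) = 5/1 × 4.016 × 10^-3 = 0.02008 mol
mass of FeSO4·(NH4)2SO4·6H2O = 0.02008 × 392.14 g/mol = 7.875 g
% FeSO4·(NH4)2SO4·6H2O = 7.875 / 13.04 × 100 = 60.39 %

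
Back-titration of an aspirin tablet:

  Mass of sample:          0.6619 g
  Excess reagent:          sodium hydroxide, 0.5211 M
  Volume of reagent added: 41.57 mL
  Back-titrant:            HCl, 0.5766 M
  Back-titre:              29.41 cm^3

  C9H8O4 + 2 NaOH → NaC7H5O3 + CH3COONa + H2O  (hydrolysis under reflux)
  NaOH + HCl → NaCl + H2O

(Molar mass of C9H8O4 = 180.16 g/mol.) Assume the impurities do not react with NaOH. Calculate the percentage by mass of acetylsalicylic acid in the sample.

n(NaOH) added = 0.04157 × 0.5211 = 0.02166 mol
n(HCl) used in back-titration = 0.02941 × 0.5766 = 0.01696 mol
n(NaOH) left over = 0.01696 mol (1:1 ratio)
n(NaOH) consumed by analyte = 0.02166 − 0.01696 = 4.704 × 10^-3 mol
From the 1:2 ratio, n(C9H8O4) = 1/2 × 4.704 × 10^-3 = 2.352 × 10^-3 mol
mass of C9H8O4 = 2.352 × 10^-3 × 180.16 = 0.4238 g
% C9H8O4 = 0.4238 / 0.6619 × 100 = 64.02 %

64.02 %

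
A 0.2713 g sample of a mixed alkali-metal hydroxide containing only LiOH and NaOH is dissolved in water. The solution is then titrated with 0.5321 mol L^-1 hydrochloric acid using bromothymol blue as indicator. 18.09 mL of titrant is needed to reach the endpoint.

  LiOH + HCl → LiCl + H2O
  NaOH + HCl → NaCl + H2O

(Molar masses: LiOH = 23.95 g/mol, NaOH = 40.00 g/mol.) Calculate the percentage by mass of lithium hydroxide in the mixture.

n(HCl) = 0.01809 × 0.5321 = 9.626 × 10^-3 mol
Let x = n(LiOH), y = n(NaOH).
Titrant: 1x + 1y = 9.626 × 10^-3;  mass: 23.95x + 40.00y = 0.2713
Solving, x = 7.086 × 10^-3 mol, y = 2.540 × 10^-3 mol
mass of LiOH = 7.086 × 10^-3 × 23.95 = 0.1697 g
% LiOH = 0.1697 / 0.2713 × 100 = 62.55 %

62.55 %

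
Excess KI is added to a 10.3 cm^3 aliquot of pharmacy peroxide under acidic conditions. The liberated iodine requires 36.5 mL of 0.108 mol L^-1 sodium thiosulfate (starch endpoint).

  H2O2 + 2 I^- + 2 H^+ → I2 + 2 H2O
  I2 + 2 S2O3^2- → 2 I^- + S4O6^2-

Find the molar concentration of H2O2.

n(S2O3^2-) = 0.0365 × 0.108 = 3.94 × 10^-3 mol
n(I2) = n(S2O3^2-)/2 = 1.97 × 10^-3 mol
n(H2O2) in the aliquot = 1.97 × 10^-3 mol (1:1 ratio)
[H2O2] = 1.97 × 10^-3 / 0.0103 = 0.191 mol/L

0.191 mol/L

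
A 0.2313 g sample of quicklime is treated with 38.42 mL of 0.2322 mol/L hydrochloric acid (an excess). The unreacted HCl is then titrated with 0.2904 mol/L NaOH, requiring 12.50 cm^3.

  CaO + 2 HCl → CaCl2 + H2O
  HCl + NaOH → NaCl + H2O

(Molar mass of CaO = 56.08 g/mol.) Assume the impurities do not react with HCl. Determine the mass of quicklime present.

n(HCl) added = 0.03842 × 0.2322 = 8.921 × 10^-3 mol
n(NaOH) used in back-titration = 0.01250 × 0.2904 = 3.630 × 10^-3 mol
n(HCl) left over = 3.630 × 10^-3 mol (1:1 ratio)
n(HCl) consumed by analyte = 8.921 × 10^-3 − 3.630 × 10^-3 = 5.291 × 10^-3 mol
From the 1:2 ratio, n(CaO) = 1/2 × 5.291 × 10^-3 = 2.646 × 10^-3 mol
mass of CaO = 2.646 × 10^-3 × 56.08 = 0.1484 g

0.1484 g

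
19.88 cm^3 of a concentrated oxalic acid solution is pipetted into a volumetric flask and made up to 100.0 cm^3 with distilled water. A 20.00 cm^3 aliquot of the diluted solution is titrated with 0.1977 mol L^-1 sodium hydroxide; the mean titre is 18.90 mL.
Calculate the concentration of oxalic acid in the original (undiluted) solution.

H2C2O4 + 2 NaOH → Na2C2O4 + 2 H2O
n(NaOH) = 0.01890 × 0.1977 = 3.737 × 10^-3 mol
From the 1:2 ratio, n(H2C2O4) in the aliquot = 1/2 × 3.737 × 10^-3 = 1.868 × 10^-3 mol
[H2C2O4]_dilute = 1.868 × 10^-3 / 0.02000 = 0.09341 mol/L
Dilution factor = 100.0 / 19.88 = 5.030
[H2C2O4]_stock = 0.09341 × 5.030 = 0.4699 mol/L

0.4699 mol/L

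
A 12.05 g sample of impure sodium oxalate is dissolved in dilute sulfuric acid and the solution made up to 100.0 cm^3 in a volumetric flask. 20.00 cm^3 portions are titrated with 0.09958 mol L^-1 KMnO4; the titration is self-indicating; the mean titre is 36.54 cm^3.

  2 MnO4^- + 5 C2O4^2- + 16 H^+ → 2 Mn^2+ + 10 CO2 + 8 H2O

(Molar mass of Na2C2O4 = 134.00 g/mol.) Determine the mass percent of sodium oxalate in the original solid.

50.58 %

n(KMnO4) per titration = 0.03654 × 0.09958 = 3.639 × 10^-3 mol
From the 5:2 ratio, n(Na2C2O4) in each aliquot = 5/2 × 3.639 × 10^-3 = 9.097 × 10^-3 mol
n(Na2C2O4) in the whole flask = 9.097 × 10^-3 × 100.0/20.00 = 0.04548 mol
mass of Na2C2O4 = 0.04548 × 134.00 = 6.095 g
% Na2C2O4 = 6.095 / 12.05 × 100 = 50.58 %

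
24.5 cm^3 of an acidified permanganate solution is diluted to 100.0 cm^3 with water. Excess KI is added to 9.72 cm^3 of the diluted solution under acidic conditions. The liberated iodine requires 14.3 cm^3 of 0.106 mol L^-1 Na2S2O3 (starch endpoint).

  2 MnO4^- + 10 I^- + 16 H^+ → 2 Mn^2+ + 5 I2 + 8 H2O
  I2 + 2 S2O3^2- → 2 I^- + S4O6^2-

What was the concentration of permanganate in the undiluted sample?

0.127 mol/L

n(S2O3^2-) = 0.0143 × 0.106 = 1.52 × 10^-3 mol
n(I2) = n(S2O3^2-)/2 = 7.58 × 10^-4 mol
From the 2:5 ratio, n(MnO4^-) in the aliquot = 2/5 × 7.58 × 10^-4 = 3.03 × 10^-4 mol
[MnO4^-]_dilute = 3.03 × 10^-4 / 0.00972 = 0.0312 mol/L
[MnO4^-]_original = 0.0312 × 100.0/24.5 = 0.127 mol/L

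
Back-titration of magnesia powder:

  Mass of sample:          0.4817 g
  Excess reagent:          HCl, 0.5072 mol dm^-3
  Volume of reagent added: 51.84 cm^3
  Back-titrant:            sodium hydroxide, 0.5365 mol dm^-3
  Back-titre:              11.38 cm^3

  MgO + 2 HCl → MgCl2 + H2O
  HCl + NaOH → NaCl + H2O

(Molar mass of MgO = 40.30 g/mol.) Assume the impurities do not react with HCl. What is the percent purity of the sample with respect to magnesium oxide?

n(HCl) added = 0.05184 × 0.5072 = 0.02629 mol
n(NaOH) used in back-titration = 0.01138 × 0.5365 = 6.105 × 10^-3 mol
n(HCl) left over = 6.105 × 10^-3 mol (1:1 ratio)
n(HCl) consumed by analyte = 0.02629 − 6.105 × 10^-3 = 0.02019 mol
From the 1:2 ratio, n(MgO) = 1/2 × 0.02019 = 0.01009 mol
mass of MgO = 0.01009 × 40.30 = 0.4068 g
% MgO = 0.4068 / 0.4817 × 100 = 84.45 %

84.45 %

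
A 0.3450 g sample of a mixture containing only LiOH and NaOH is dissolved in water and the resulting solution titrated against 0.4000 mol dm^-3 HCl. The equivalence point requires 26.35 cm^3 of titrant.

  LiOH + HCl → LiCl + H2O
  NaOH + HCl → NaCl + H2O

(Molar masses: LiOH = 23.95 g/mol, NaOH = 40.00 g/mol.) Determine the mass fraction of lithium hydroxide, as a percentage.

n(HCl) = 0.02635 × 0.4000 = 0.01054 mol
Let x = n(LiOH), y = n(NaOH).
Titrant: 1x + 1y = 0.01054;  mass: 23.95x + 40.00y = 0.3450
Solving, x = 4.773 × 10^-3 mol, y = 5.767 × 10^-3 mol
mass of LiOH = 4.773 × 10^-3 × 23.95 = 0.1143 g
% LiOH = 0.1143 / 0.3450 × 100 = 33.13 %

33.13 %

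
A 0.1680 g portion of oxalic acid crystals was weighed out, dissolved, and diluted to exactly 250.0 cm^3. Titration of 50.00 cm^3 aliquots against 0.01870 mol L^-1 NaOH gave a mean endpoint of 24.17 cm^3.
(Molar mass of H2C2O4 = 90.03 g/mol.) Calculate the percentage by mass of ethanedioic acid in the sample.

60.55 %

H2C2O4 + 2 NaOH → Na2C2O4 + 2 H2O
n(NaOH) per titration = 0.02417 × 0.01870 = 4.520 × 10^-4 mol
From the 1:2 ratio, n(H2C2O4) in each aliquot = 1/2 × 4.520 × 10^-4 = 2.260 × 10^-4 mol
n(H2C2O4) in the whole flask = 2.260 × 10^-4 × 250.0/50.00 = 1.130 × 10^-3 mol
mass of H2C2O4 = 1.130 × 10^-3 × 90.03 = 0.1017 g
% H2C2O4 = 0.1017 / 0.1680 × 100 = 60.55 %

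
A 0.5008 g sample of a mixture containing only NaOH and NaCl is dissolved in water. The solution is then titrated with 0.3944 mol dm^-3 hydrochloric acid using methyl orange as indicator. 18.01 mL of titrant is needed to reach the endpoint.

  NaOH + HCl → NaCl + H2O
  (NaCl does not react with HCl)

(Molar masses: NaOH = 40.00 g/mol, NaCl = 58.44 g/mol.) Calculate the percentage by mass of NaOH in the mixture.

n(HCl) = 0.01801 × 0.3944 = 7.103 × 10^-3 mol
Let x = n(NaOH), y = n(NaCl).
Titrant: 1x = 7.103 × 10^-3;  mass: 40.00x + 58.44y = 0.5008
Solving, x = 7.103 × 10^-3 mol, y = 3.708 × 10^-3 mol
mass of NaOH = 7.103 × 10^-3 × 40.00 = 0.2841 g
% NaOH = 0.2841 / 0.5008 × 100 = 56.73 %

56.73 %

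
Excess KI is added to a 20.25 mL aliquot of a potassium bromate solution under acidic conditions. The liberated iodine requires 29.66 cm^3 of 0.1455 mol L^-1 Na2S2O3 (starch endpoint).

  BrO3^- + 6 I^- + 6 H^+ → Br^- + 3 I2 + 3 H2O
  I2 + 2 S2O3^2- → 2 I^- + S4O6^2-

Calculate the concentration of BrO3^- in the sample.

0.03552 mol/L

n(S2O3^2-) = 0.02966 × 0.1455 = 4.316 × 10^-3 mol
n(I2) = n(S2O3^2-)/2 = 2.158 × 10^-3 mol
From the 1:3 ratio, n(BrO3^-) in the aliquot = 1/3 × 2.158 × 10^-3 = 7.193 × 10^-4 mol
[BrO3^-] = 7.193 × 10^-4 / 0.02025 = 0.03552 mol/L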